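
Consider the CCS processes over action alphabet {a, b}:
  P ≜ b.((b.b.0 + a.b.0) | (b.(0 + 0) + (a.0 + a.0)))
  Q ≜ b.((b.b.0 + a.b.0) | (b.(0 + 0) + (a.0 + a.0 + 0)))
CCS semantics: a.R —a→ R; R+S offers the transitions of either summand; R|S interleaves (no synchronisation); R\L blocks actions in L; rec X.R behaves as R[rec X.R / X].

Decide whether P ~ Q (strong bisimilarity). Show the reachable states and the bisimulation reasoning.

P ~ Q

LTS(P): 10 reachable states
  p0 = b.((b.b.0 + a.b.0) | (b.(0 + 0) + (a.0 + a.0))) ⊢ —b→ p1
  p1 = (b.b.0 + a.b.0) | (b.(0 + 0) + (a.0 + a.0)) ⊢ —a→ p2, —a→ p3, —b→ p3, —b→ p4
  p2 = (b.b.0 + a.b.0) | 0 ⊢ —a→ p5, —b→ p5
  p3 = b.0 | (b.(0 + 0) + (a.0 + a.0)) ⊢ —a→ p5, —b→ p6, —b→ p7
  p4 = (b.b.0 + a.b.0) | (0 + 0) ⊢ —a→ p7, —b→ p7
  p5 = b.0 | 0 ⊢ —b→ p8
  p6 = 0 | (b.(0 + 0) + (a.0 + a.0)) ⊢ —a→ p8, —b→ p9
  p7 = b.0 | (0 + 0) ⊢ —b→ p9
  p8 = 0 | 0 ⊢ (no moves)
  p9 = 0 | (0 + 0) ⊢ (no moves)
LTS(Q): 10 reachable states
  q0 = b.((b.b.0 + a.b.0) | (b.(0 + 0) + (a.0 + a.0 + 0))) ⊢ —b→ q1
  q1 = (b.b.0 + a.b.0) | (b.(0 + 0) + (a.0 + a.0 + 0)) ⊢ —a→ q2, —a→ q3, —b→ q3, —b→ q4
  q2 = (b.b.0 + a.b.0) | 0 ⊢ —a→ q5, —b→ q5
  q3 = b.0 | (b.(0 + 0) + (a.0 + a.0 + 0)) ⊢ —a→ q5, —b→ q6, —b→ q7
  q4 = (b.b.0 + a.b.0) | (0 + 0) ⊢ —a→ q7, —b→ q7
  q5 = b.0 | 0 ⊢ —b→ q8
  q6 = 0 | (b.(0 + 0) + (a.0 + a.0 + 0)) ⊢ —a→ q8, —b→ q9
  q7 = b.0 | (0 + 0) ⊢ —b→ q9
  q8 = 0 | 0 ⊢ (no moves)
  q9 = 0 | (0 + 0) ⊢ (no moves)
Partition-refinement fixed point:
  B0 = {p0, q0}
  B1 = {p1, q1}
  B2 = {p2, p4, q2, q4}
  B3 = {p5, p7, q5, q7}
  B4 = {p8, p9, q8, q9}
  B5 = {p3, q3}
  B6 = {p6, q6}
p0 ∈ B0, q0 ∈ B0 → same block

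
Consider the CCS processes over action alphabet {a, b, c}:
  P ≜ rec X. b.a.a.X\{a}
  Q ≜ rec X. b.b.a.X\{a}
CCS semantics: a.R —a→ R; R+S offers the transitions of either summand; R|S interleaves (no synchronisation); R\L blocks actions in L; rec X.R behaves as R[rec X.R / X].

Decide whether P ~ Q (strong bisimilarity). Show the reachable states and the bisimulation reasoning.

NO

P's transition system — 5 states:
  p0 = rec X. b.a.a.X\{a} ⊢ --b--▸ p1
  p1 = a.a.(rec X. b.a.a.X\{a})\{a} ⊢ --a--▸ p2
  p2 = a.(rec X. b.a.a.X\{a})\{a} ⊢ --a--▸ p3
  p3 = (rec X. b.a.a.X\{a})\{a} ⊢ --b--▸ p4
  p4 = (a.a.(rec X. b.a.a.X\{a})\{a})\{a} ⊢ stopped
Q's transition system — 6 states:
  q0 = rec X. b.b.a.X\{a} ⊢ --b--▸ q1
  q1 = b.a.(rec X. b.b.a.X\{a})\{a} ⊢ --b--▸ q2
  q2 = a.(rec X. b.b.a.X\{a})\{a} ⊢ --a--▸ q3
  q3 = (rec X. b.b.a.X\{a})\{a} ⊢ --b--▸ q4
  q4 = (b.a.(rec X. b.b.a.X\{a})\{a})\{a} ⊢ --b--▸ q5
  q5 = (a.(rec X. b.b.a.X\{a})\{a})\{a} ⊢ stopped
Coarsest stable partition (strong bisimilarity classes):
  B0 = {p0}
  B1 = {p1}
  B2 = {p2}
  B3 = {p3, q4}
  B4 = {p4, q5}
  B5 = {q0}
  B6 = {q1}
  B7 = {q2}
  B8 = {q3}
p0 ∈ B0, q0 ∈ B5 → different blocks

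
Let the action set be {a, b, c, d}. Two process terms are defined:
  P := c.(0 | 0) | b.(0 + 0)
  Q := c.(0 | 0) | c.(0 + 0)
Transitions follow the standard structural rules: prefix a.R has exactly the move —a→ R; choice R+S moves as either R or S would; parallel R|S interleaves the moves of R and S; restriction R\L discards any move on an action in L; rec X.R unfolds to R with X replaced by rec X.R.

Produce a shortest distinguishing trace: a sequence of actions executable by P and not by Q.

b

Reachable graph of P (4 states):
  u0 = c.(0 | 0) | b.(0 + 0) :: —b→ u1, —c→ u2
  u1 = c.(0 | 0) | (0 + 0) :: —c→ u3
  u2 = 0 | 0 | b.(0 + 0) :: —b→ u3
  u3 = 0 | 0 | (0 + 0) :: stopped
Reachable graph of Q (4 states):
  v0 = c.(0 | 0) | c.(0 + 0) :: —c→ v1, —c→ v2
  v1 = 0 | 0 | c.(0 + 0) :: —c→ v3
  v2 = c.(0 | 0) | (0 + 0) :: —c→ v3
  v3 = 0 | 0 | (0 + 0) :: stopped
Trace ⟨b⟩ through P, begin at {u0}:
  step 1 (b): {u1}
  ✓ P
Trace ⟨b⟩ through Q, begin at {v0}:
  step 1 (b): no successor for Q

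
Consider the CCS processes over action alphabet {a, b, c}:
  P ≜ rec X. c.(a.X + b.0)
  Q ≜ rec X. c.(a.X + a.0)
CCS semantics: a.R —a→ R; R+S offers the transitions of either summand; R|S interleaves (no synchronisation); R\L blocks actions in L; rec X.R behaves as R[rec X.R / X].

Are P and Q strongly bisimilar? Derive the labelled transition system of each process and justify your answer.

not bisimilar

LTS(P): 3 reachable states
  p0 = rec X. c.(a.X + b.0) ⊢ =c=> p1
  p1 = a.(rec X. c.(a.X + b.0)) + b.0 ⊢ =a=> p0, =b=> p2
  p2 = 0 ⊢ stopped
LTS(Q): 3 reachable states
  q0 = rec X. c.(a.X + a.0) ⊢ =c=> q1
  q1 = a.(rec X. c.(a.X + a.0)) + a.0 ⊢ =a=> q0, =a=> q2
  q2 = 0 ⊢ stopped
Bisimilarity quotient blocks:
  B0 = {p0}
  B1 = {p1}
  B2 = {p2, q2}
  B3 = {q0}
  B4 = {q1}
p0 ∈ B0, q0 ∈ B3 → different blocks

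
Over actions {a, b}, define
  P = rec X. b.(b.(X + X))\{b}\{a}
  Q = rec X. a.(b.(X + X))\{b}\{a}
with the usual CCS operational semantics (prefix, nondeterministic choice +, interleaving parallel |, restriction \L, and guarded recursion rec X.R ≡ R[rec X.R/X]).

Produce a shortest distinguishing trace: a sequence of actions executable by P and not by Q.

LTS(P): 2 reachable states
  m0 = rec X. b.(b.(X + X))\{b}\{a} has moves -b-> m1
  m1 = (b.((rec X. b.(b.(X + X))\{b}\{a}) + (rec X. b.(b.(X + X))\{b}\{a})))\{b}\{a} has moves deadlocked
LTS(Q): 2 reachable states
  n0 = rec X. a.(b.(X + X))\{b}\{a} has moves -a-> n1
  n1 = (b.((rec X. a.(b.(X + X))\{b}\{a}) + (rec X. a.(b.(X + X))\{b}\{a})))\{b}\{a} has moves deadlocked
Run σ = ⟨b⟩ on P: start {m0}
  step 1 (b): {m1}
  P completes σ.
Run σ = ⟨b⟩ on Q: start {n0}
  step 1 (b): no successor for Q

b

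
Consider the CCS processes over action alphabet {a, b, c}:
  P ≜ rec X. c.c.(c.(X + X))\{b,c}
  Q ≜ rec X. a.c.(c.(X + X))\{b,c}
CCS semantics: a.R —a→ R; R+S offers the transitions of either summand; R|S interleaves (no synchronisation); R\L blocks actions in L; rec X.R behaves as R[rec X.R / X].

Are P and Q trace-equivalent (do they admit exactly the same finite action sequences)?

NO — witness ⟨c⟩

Reachable graph of P (3 states):
  u0 = rec X. c.c.(c.(X + X))\{b,c} ⊢ =c=> u1
  u1 = c.(c.((rec X. c.c.(c.(X + X))\{b,c}) + (rec X. c.c.(c.(X + X))\{b,c})))\{b,c} ⊢ =c=> u2
  u2 = (c.((rec X. c.c.(c.(X + X))\{b,c}) + (rec X. c.c.(c.(X + X))\{b,c})))\{b,c} ⊢ ·
Reachable graph of Q (3 states):
  v0 = rec X. a.c.(c.(X + X))\{b,c} ⊢ =a=> v1
  v1 = c.(c.((rec X. a.c.(c.(X + X))\{b,c}) + (rec X. a.c.(c.(X + X))\{b,c})))\{b,c} ⊢ =c=> v2
  v2 = (c.((rec X. a.c.(c.(X + X))\{b,c}) + (rec X. a.c.(c.(X + X))\{b,c})))\{b,c} ⊢ ·
Executing c from P (initial set {u0}):
  [1] c ⇒ {u1}
  — P admits the full trace.
Executing c from Q (initial set {v0}):
  [1] c ⇒ no successor for Q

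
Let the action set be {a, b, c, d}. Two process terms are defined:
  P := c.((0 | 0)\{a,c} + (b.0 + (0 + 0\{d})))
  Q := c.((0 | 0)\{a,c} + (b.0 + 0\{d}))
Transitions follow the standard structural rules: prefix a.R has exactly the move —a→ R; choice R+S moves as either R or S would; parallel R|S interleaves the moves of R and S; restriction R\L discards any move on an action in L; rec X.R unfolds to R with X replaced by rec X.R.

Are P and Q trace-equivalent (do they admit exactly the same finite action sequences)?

Reachable graph of P (3 states):
  m0 = c.((0 | 0)\{a,c} + (b.0 + (0 + 0\{d}))) :: —c→ m1
  m1 = (0 | 0)\{a,c} + (b.0 + (0 + 0\{d})) :: —b→ m2
  m2 = 0 :: (no moves)
Reachable graph of Q (3 states):
  n0 = c.((0 | 0)\{a,c} + (b.0 + 0\{d})) :: —c→ n1
  n1 = (0 | 0)\{a,c} + (b.0 + 0\{d}) :: —b→ n2
  n2 = 0 :: (no moves)
Bisimilarity quotient blocks:
  B0 = {m0, n0}
  B1 = {m1, n1}
  B2 = {m2, n2}
m0 ∈ B0, n0 ∈ B0 → same block
Bisimilar ⇒ trace-equivalent.

traces(P) = traces(Q)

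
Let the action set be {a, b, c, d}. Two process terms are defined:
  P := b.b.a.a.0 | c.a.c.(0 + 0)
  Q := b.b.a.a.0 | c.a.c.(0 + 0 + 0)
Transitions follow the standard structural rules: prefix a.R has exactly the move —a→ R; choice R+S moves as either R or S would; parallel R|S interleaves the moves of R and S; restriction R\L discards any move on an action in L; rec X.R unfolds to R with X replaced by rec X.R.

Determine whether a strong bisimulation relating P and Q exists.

LTS(P): 20 reachable states
  p0 = b.b.a.a.0 | c.a.c.(0 + 0) ⊢ --b--▸ p1, --c--▸ p2
  p1 = b.a.a.0 | c.a.c.(0 + 0) ⊢ --b--▸ p3, --c--▸ p4
  p2 = b.b.a.a.0 | a.c.(0 + 0) ⊢ --a--▸ p5, --b--▸ p4
  p3 = a.a.0 | c.a.c.(0 + 0) ⊢ --a--▸ p6, --c--▸ p7
  p4 = b.a.a.0 | a.c.(0 + 0) ⊢ --a--▸ p8, --b--▸ p7
  p5 = b.b.a.a.0 | c.(0 + 0) ⊢ --b--▸ p8, --c--▸ p9
  p6 = a.0 | c.a.c.(0 + 0) ⊢ --a--▸ p10, --c--▸ p11
  p7 = a.a.0 | a.c.(0 + 0) ⊢ --a--▸ p11, --a--▸ p12
  p8 = b.a.a.0 | c.(0 + 0) ⊢ --b--▸ p12, --c--▸ p13
  p9 = b.b.a.a.0 | (0 + 0) ⊢ --b--▸ p13
  p10 = 0 | c.a.c.(0 + 0) ⊢ --c--▸ p14
  p11 = a.0 | a.c.(0 + 0) ⊢ --a--▸ p14, --a--▸ p15
  p12 = a.a.0 | c.(0 + 0) ⊢ --a--▸ p15, --c--▸ p16
  p13 = b.a.a.0 | (0 + 0) ⊢ --b--▸ p16
  p14 = 0 | a.c.(0 + 0) ⊢ --a--▸ p17
  p15 = a.0 | c.(0 + 0) ⊢ --a--▸ p17, --c--▸ p18
  p16 = a.a.0 | (0 + 0) ⊢ --a--▸ p18
  p17 = 0 | c.(0 + 0) ⊢ --c--▸ p19
  p18 = a.0 | (0 + 0) ⊢ --a--▸ p19
  p19 = 0 | (0 + 0) ⊢ ·
LTS(Q): 20 reachable states
  q0 = b.b.a.a.0 | c.a.c.(0 + 0 + 0) ⊢ --b--▸ q1, --c--▸ q2
  q1 = b.a.a.0 | c.a.c.(0 + 0 + 0) ⊢ --b--▸ q3, --c--▸ q4
  q2 = b.b.a.a.0 | a.c.(0 + 0 + 0) ⊢ --a--▸ q5, --b--▸ q4
  q3 = a.a.0 | c.a.c.(0 + 0 + 0) ⊢ --a--▸ q6, --c--▸ q7
  q4 = b.a.a.0 | a.c.(0 + 0 + 0) ⊢ --a--▸ q8, --b--▸ q7
  q5 = b.b.a.a.0 | c.(0 + 0 + 0) ⊢ --b--▸ q8, --c--▸ q9
  q6 = a.0 | c.a.c.(0 + 0 + 0) ⊢ --a--▸ q10, --c--▸ q11
  q7 = a.a.0 | a.c.(0 + 0 + 0) ⊢ --a--▸ q11, --a--▸ q12
  q8 = b.a.a.0 | c.(0 + 0 + 0) ⊢ --b--▸ q12, --c--▸ q13
  q9 = b.b.a.a.0 | (0 + 0 + 0) ⊢ --b--▸ q13
  q10 = 0 | c.a.c.(0 + 0 + 0) ⊢ --c--▸ q14
  q11 = a.0 | a.c.(0 + 0 + 0) ⊢ --a--▸ q14, --a--▸ q15
  q12 = a.a.0 | c.(0 + 0 + 0) ⊢ --a--▸ q15, --c--▸ q16
  q13 = b.a.a.0 | (0 + 0 + 0) ⊢ --b--▸ q16
  q14 = 0 | a.c.(0 + 0 + 0) ⊢ --a--▸ q17
  q15 = a.0 | c.(0 + 0 + 0) ⊢ --a--▸ q17, --c--▸ q18
  q16 = a.a.0 | (0 + 0 + 0) ⊢ --a--▸ q18
  q17 = 0 | c.(0 + 0 + 0) ⊢ --c--▸ q19
  q18 = a.0 | (0 + 0 + 0) ⊢ --a--▸ q19
  q19 = 0 | (0 + 0 + 0) ⊢ ·
Bisimilarity quotient blocks:
  B0 = {p0, q0}
  B1 = {p2, q2}
  B2 = {p5, q5}
  B3 = {p9, q9}
  B4 = {p13, q13}
  B5 = {p16, q16}
  B6 = {p18, q18}
  B7 = {p19, q19}
  B8 = {p8, q8}
  B9 = {p12, q12}
  B10 = {p15, q15}
  B11 = {p17, q17}
  B12 = {p4, q4}
  B13 = {p7, q7}
  B14 = {p11, q11}
  B15 = {p14, q14}
  B16 = {p1, q1}
  B17 = {p3, q3}
  B18 = {p6, q6}
  B19 = {p10, q10}
p0 ∈ B0, q0 ∈ B0 → same block

bisimilar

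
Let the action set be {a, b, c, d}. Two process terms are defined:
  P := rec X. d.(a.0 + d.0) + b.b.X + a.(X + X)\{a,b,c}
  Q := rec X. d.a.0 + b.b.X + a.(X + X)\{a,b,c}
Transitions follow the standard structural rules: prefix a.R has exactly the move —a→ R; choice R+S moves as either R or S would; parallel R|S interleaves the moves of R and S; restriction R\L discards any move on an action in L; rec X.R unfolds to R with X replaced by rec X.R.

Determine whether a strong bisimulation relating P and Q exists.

LTS(P): 7 reachable states
  m0 = rec X. d.(a.0 + d.0) + b.b.X + a.(X + X)\{a,b,c} → =a=> m1, =b=> m2, =d=> m3
  m1 = ((rec X. d.(a.0 + d.0) + b.b.X + a.(X + X)\{a,b,c}) + (rec X. d.(a.0 + d.0) + b.b.X + a.(X + X)\{a,b,c}))\{a,b,c} → =d=> m4
  m2 = b.(rec X. d.(a.0 + d.0) + b.b.X + a.(X + X)\{a,b,c}) → =b=> m0
  m3 = a.0 + d.0 → =a=> m5, =d=> m5
  m4 = (a.0 + d.0)\{a,b,c} → =d=> m6
  m5 = 0 → (no moves)
  m6 = 0\{a,b,c} → (no moves)
LTS(Q): 6 reachable states
  n0 = rec X. d.a.0 + b.b.X + a.(X + X)\{a,b,c} → =a=> n1, =b=> n2, =d=> n3
  n1 = ((rec X. d.a.0 + b.b.X + a.(X + X)\{a,b,c}) + (rec X. d.a.0 + b.b.X + a.(X + X)\{a,b,c}))\{a,b,c} → =d=> n4
  n2 = b.(rec X. d.a.0 + b.b.X + a.(X + X)\{a,b,c}) → =b=> n0
  n3 = a.0 → =a=> n5
  n4 = (a.0)\{a,b,c} → (no moves)
  n5 = 0 → (no moves)
Bisimilarity quotient blocks:
  B0 = {m0}
  B1 = {m1}
  B2 = {m4, n1}
  B3 = {m5, m6, n4, n5}
  B4 = {m2}
  B5 = {m3}
  B6 = {n0}
  B7 = {n3}
  B8 = {n2}
m0 ∈ B0, n0 ∈ B6 → different blocks

P ≁ Q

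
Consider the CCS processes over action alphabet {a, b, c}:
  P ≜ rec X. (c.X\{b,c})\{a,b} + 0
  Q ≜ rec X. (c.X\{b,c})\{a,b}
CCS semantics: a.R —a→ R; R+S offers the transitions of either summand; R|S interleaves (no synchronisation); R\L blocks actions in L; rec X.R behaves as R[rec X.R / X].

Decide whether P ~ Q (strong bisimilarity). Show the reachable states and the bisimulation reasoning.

Reachable graph of P (2 states):
  m0 = rec X. (c.X\{b,c})\{a,b} + 0 | --c--▸ m1
  m1 = (rec X. (c.X\{b,c})\{a,b} + 0)\{b,c}\{a,b} | ∅
Reachable graph of Q (2 states):
  n0 = rec X. (c.X\{b,c})\{a,b} | --c--▸ n1
  n1 = (rec X. (c.X\{b,c})\{a,b})\{b,c}\{a,b} | ∅
Partition-refinement fixed point:
  B0 = {m0, n0}
  B1 = {m1, n1}
m0 ∈ B0, n0 ∈ B0 → same block

bisimilar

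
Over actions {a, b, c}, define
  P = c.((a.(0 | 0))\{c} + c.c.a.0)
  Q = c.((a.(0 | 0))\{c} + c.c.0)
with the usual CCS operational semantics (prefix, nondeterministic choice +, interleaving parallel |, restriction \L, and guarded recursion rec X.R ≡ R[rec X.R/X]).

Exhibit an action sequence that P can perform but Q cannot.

ccca

P's transition system — 6 states:
  m0 = c.((a.(0 | 0))\{c} + c.c.a.0) | --c--▸ m1
  m1 = (a.(0 | 0))\{c} + c.c.a.0 | --a--▸ m2, --c--▸ m3
  m2 = (0 | 0)\{c} | stopped
  m3 = c.a.0 | --c--▸ m4
  m4 = a.0 | --a--▸ m5
  m5 = 0 | stopped
Q's transition system — 5 states:
  n0 = c.((a.(0 | 0))\{c} + c.c.0) | --c--▸ n1
  n1 = (a.(0 | 0))\{c} + c.c.0 | --a--▸ n2, --c--▸ n3
  n2 = (0 | 0)\{c} | stopped
  n3 = c.0 | --c--▸ n4
  n4 = 0 | stopped
Trace ⟨ccca⟩ through P, begin at {m0}:
  after c @ step 1: {m1}
  after c @ step 2: {m3}
  after c @ step 3: {m4}
  after a @ step 4: {m5}
  — P admits the full trace.
Trace ⟨ccca⟩ through Q, begin at {n0}:
  after c @ step 1: {n1}
  after c @ step 2: {n3}
  after c @ step 3: {n4}
  after a @ step 4: ∅ (Q stuck)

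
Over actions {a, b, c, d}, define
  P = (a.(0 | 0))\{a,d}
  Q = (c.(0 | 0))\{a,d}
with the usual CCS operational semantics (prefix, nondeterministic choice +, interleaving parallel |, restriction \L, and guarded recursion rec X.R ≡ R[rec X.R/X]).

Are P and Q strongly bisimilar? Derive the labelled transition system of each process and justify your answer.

not bisimilar

LTS(P): 1 reachable states
  p0 = (a.(0 | 0))\{a,d} ⊢ ∅
LTS(Q): 2 reachable states
  q0 = (c.(0 | 0))\{a,d} ⊢ --c--▸ q1
  q1 = (0 | 0)\{a,d} ⊢ ∅
Coarsest stable partition (strong bisimilarity classes):
  B0 = {p0, q1}
  B1 = {q0}
p0 ∈ B0, q0 ∈ B1 → different blocks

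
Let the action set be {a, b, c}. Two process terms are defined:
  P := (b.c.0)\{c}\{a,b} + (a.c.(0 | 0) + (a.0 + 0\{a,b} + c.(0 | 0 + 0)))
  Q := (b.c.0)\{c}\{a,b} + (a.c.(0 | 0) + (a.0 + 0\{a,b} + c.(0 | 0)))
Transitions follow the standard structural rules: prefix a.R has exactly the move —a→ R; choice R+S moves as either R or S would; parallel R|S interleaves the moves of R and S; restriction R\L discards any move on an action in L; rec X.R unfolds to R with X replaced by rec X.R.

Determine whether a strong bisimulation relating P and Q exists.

LTS(P): 5 reachable states
  m0 = (b.c.0)\{c}\{a,b} + (a.c.(0 | 0) + (a.0 + 0\{a,b} + c.(0 | 0 + 0))) ⊢ --a--▸ m1, --a--▸ m2, --c--▸ m3
  m1 = 0 ⊢ stopped
  m2 = c.(0 | 0) ⊢ --c--▸ m4
  m3 = 0 | 0 + 0 ⊢ stopped
  m4 = 0 | 0 ⊢ stopped
LTS(Q): 4 reachable states
  n0 = (b.c.0)\{c}\{a,b} + (a.c.(0 | 0) + (a.0 + 0\{a,b} + c.(0 | 0))) ⊢ --a--▸ n1, --a--▸ n2, --c--▸ n3
  n1 = 0 ⊢ stopped
  n2 = c.(0 | 0) ⊢ --c--▸ n3
  n3 = 0 | 0 ⊢ stopped
Coarsest stable partition (strong bisimilarity classes):
  B0 = {m0, n0}
  B1 = {m1, m3, m4, n1, n3}
  B2 = {m2, n2}
m0 ∈ B0, n0 ∈ B0 → same block

P ~ Q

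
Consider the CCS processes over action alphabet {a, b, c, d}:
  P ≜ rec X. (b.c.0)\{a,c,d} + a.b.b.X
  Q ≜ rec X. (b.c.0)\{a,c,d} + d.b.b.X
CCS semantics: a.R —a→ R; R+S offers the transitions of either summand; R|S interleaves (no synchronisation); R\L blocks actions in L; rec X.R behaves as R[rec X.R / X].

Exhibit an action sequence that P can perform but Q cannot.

a

LTS(P): 4 reachable states
  m0 = rec X. (b.c.0)\{a,c,d} + a.b.b.X :: -a-> m1, -b-> m2
  m1 = b.b.(rec X. (b.c.0)\{a,c,d} + a.b.b.X) :: -b-> m3
  m2 = (c.0)\{a,c,d} :: deadlocked
  m3 = b.(rec X. (b.c.0)\{a,c,d} + a.b.b.X) :: -b-> m0
LTS(Q): 4 reachable states
  n0 = rec X. (b.c.0)\{a,c,d} + d.b.b.X :: -b-> n1, -d-> n2
  n1 = (c.0)\{a,c,d} :: deadlocked
  n2 = b.b.(rec X. (b.c.0)\{a,c,d} + d.b.b.X) :: -b-> n3
  n3 = b.(rec X. (b.c.0)\{a,c,d} + d.b.b.X) :: -b-> n0
Trace ⟨a⟩ through P, begin at {m0}:
  step 1 (a): {m1}
  P completes σ.
Trace ⟨a⟩ through Q, begin at {n0}:
  step 1 (a): ∅  — Q cannot continue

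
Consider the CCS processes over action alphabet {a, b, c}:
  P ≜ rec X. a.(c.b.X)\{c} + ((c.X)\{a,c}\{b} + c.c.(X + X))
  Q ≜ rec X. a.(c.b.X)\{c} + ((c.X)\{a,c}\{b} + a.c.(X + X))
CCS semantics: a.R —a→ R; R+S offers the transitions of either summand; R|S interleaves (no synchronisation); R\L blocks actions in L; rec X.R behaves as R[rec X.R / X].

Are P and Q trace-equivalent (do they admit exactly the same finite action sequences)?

P's transition system — 4 states:
  m0 = rec X. a.(c.b.X)\{c} + ((c.X)\{a,c}\{b} + c.c.(X + X)) → —a→ m1, —c→ m2
  m1 = (c.b.(rec X. a.(c.b.X)\{c} + ((c.X)\{a,c}\{b} + c.c.(X + X))))\{c} → (no moves)
  m2 = c.((rec X. a.(c.b.X)\{c} + ((c.X)\{a,c}\{b} + c.c.(X + X))) + (rec X. a.(c.b.X)\{c} + ((c.X)\{a,c}\{b} + c.c.(X + X)))) → —c→ m3
  m3 = (rec X. a.(c.b.X)\{c} + ((c.X)\{a,c}\{b} + c.c.(X + X))) + (rec X. a.(c.b.X)\{c} + ((c.X)\{a,c}\{b} + c.c.(X + X))) → —a→ m1, —c→ m2
Q's transition system — 4 states:
  n0 = rec X. a.(c.b.X)\{c} + ((c.X)\{a,c}\{b} + a.c.(X + X)) → —a→ n1, —a→ n2
  n1 = (c.b.(rec X. a.(c.b.X)\{c} + ((c.X)\{a,c}\{b} + a.c.(X + X))))\{c} → (no moves)
  n2 = c.((rec X. a.(c.b.X)\{c} + ((c.X)\{a,c}\{b} + a.c.(X + X))) + (rec X. a.(c.b.X)\{c} + ((c.X)\{a,c}\{b} + a.c.(X + X)))) → —c→ n3
  n3 = (rec X. a.(c.b.X)\{c} + ((c.X)\{a,c}\{b} + a.c.(X + X))) + (rec X. a.(c.b.X)\{c} + ((c.X)\{a,c}\{b} + a.c.(X + X))) → —a→ n1, —a→ n2
Trace ⟨c⟩ through P, begin at {m0}:
  step 1 (c): {m2}
  ✓ P
Trace ⟨c⟩ through Q, begin at {n0}:
  step 1 (c): ∅  — Q cannot continue

NO — witness ⟨c⟩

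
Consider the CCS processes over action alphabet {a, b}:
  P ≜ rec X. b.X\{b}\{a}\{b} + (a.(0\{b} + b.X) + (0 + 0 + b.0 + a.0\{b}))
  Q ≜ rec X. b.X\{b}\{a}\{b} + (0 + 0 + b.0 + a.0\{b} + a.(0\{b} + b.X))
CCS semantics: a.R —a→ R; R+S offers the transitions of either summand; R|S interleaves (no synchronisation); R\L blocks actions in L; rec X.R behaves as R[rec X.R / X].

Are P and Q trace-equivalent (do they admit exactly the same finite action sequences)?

YES

Reachable graph of P (5 states):
  u0 = rec X. b.X\{b}\{a}\{b} + (a.(0\{b} + b.X) + (0 + 0 + b.0 + a.0\{b})) | --a--▸ u1, --a--▸ u2, --b--▸ u3, --b--▸ u4
  u1 = 0\{b} | ∅
  u2 = 0\{b} + b.(rec X. b.X\{b}\{a}\{b} + (a.(0\{b} + b.X) + (0 + 0 + b.0 + a.0\{b}))) | --b--▸ u0
  u3 = (rec X. b.X\{b}\{a}\{b} + (a.(0\{b} + b.X) + (0 + 0 + b.0 + a.0\{b})))\{b}\{a}\{b} | ∅
  u4 = 0 | ∅
Reachable graph of Q (5 states):
  v0 = rec X. b.X\{b}\{a}\{b} + (0 + 0 + b.0 + a.0\{b} + a.(0\{b} + b.X)) | --a--▸ v1, --a--▸ v2, --b--▸ v3, --b--▸ v4
  v1 = 0\{b} | ∅
  v2 = 0\{b} + b.(rec X. b.X\{b}\{a}\{b} + (0 + 0 + b.0 + a.0\{b} + a.(0\{b} + b.X))) | --b--▸ v0
  v3 = (rec X. b.X\{b}\{a}\{b} + (0 + 0 + b.0 + a.0\{b} + a.(0\{b} + b.X)))\{b}\{a}\{b} | ∅
  v4 = 0 | ∅
Partition-refinement fixed point:
  B0 = {u0, v0}
  B1 = {u2, v2}
  B2 = {u1, u3, u4, v1, v3, v4}
u0 ∈ B0, v0 ∈ B0 → same block
Bisimilar ⇒ trace-equivalent.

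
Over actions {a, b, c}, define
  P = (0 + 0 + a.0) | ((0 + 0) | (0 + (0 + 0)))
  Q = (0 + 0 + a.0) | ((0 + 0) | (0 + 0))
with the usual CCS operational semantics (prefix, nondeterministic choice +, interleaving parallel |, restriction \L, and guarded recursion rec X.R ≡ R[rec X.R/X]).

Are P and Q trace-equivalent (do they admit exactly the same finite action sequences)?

P's transition system — 2 states:
  s0 = (0 + 0 + a.0) | ((0 + 0) | (0 + (0 + 0))) | =a=> s1
  s1 = 0 | ((0 + 0) | (0 + (0 + 0))) | ∅
Q's transition system — 2 states:
  t0 = (0 + 0 + a.0) | ((0 + 0) | (0 + 0)) | =a=> t1
  t1 = 0 | ((0 + 0) | (0 + 0)) | ∅
Coarsest stable partition (strong bisimilarity classes):
  B0 = {s0, t0}
  B1 = {s1, t1}
s0 ∈ B0, t0 ∈ B0 → same block
Bisimilar ⇒ trace-equivalent.

YES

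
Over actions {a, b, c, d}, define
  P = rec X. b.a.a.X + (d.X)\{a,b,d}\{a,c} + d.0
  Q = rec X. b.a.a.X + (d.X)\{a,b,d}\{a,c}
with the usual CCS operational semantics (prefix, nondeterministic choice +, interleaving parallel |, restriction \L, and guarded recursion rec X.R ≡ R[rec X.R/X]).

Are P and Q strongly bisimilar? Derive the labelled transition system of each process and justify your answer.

not bisimilar

Reachable graph of P (4 states):
  u0 = rec X. b.a.a.X + (d.X)\{a,b,d}\{a,c} + d.0 | ··b··> u1, ··d··> u2
  u1 = a.a.(rec X. b.a.a.X + (d.X)\{a,b,d}\{a,c} + d.0) | ··a··> u3
  u2 = 0 | deadlocked
  u3 = a.(rec X. b.a.a.X + (d.X)\{a,b,d}\{a,c} + d.0) | ··a··> u0
Reachable graph of Q (3 states):
  v0 = rec X. b.a.a.X + (d.X)\{a,b,d}\{a,c} | ··b··> v1
  v1 = a.a.(rec X. b.a.a.X + (d.X)\{a,b,d}\{a,c}) | ··a··> v2
  v2 = a.(rec X. b.a.a.X + (d.X)\{a,b,d}\{a,c}) | ··a··> v0
Partition-refinement fixed point:
  B0 = {u0}
  B1 = {u2}
  B2 = {u1}
  B3 = {u3}
  B4 = {v0}
  B5 = {v1}
  B6 = {v2}
u0 ∈ B0, v0 ∈ B4 → different blocks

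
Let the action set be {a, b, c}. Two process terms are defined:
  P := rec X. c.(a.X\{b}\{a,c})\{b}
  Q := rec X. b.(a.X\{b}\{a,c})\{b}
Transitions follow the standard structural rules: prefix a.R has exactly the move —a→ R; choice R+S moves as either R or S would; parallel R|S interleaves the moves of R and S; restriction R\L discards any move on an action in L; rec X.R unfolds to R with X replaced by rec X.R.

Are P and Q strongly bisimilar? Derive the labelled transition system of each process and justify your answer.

P's transition system — 3 states:
  u0 = rec X. c.(a.X\{b}\{a,c})\{b} :: ··c··> u1
  u1 = (a.(rec X. c.(a.X\{b}\{a,c})\{b})\{b}\{a,c})\{b} :: ··a··> u2
  u2 = (rec X. c.(a.X\{b}\{a,c})\{b})\{b}\{a,c}\{b} :: ·
Q's transition system — 3 states:
  v0 = rec X. b.(a.X\{b}\{a,c})\{b} :: ··b··> v1
  v1 = (a.(rec X. b.(a.X\{b}\{a,c})\{b})\{b}\{a,c})\{b} :: ··a··> v2
  v2 = (rec X. b.(a.X\{b}\{a,c})\{b})\{b}\{a,c}\{b} :: ·
Coarsest stable partition (strong bisimilarity classes):
  B0 = {u0}
  B1 = {u1, v1}
  B2 = {u2, v2}
  B3 = {v0}
u0 ∈ B0, v0 ∈ B3 → different blocks

P ≁ Q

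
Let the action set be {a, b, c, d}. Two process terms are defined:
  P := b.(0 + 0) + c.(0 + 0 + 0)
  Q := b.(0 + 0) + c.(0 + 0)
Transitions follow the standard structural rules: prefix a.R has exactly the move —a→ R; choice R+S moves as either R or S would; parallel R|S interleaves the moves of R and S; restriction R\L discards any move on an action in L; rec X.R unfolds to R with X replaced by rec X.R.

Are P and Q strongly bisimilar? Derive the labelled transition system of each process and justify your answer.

YES

Reachable graph of P (3 states):
  u0 = b.(0 + 0) + c.(0 + 0 + 0) | =b=> u1, =c=> u2
  u1 = 0 + 0 | deadlocked
  u2 = 0 + 0 + 0 | deadlocked
Reachable graph of Q (2 states):
  v0 = b.(0 + 0) + c.(0 + 0) | =b=> v1, =c=> v1
  v1 = 0 + 0 | deadlocked
Partition-refinement fixed point:
  B0 = {u0, v0}
  B1 = {u1, u2, v1}
u0 ∈ B0, v0 ∈ B0 → same block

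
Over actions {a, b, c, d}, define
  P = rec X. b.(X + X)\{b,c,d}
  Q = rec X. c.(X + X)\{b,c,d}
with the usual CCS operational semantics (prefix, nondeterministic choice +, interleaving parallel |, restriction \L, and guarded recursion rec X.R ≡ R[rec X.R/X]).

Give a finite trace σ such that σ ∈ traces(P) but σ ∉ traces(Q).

LTS(P): 2 reachable states
  m0 = rec X. b.(X + X)\{b,c,d} → --b--▸ m1
  m1 = ((rec X. b.(X + X)\{b,c,d}) + (rec X. b.(X + X)\{b,c,d}))\{b,c,d} → stopped
LTS(Q): 2 reachable states
  n0 = rec X. c.(X + X)\{b,c,d} → --c--▸ n1
  n1 = ((rec X. c.(X + X)\{b,c,d}) + (rec X. c.(X + X)\{b,c,d}))\{b,c,d} → stopped
Trace ⟨b⟩ through P, begin at {m0}:
  [1] b ⇒ {m1}
  ✓ P
Trace ⟨b⟩ through Q, begin at {n0}:
  [1] b ⇒ no successor for Q

b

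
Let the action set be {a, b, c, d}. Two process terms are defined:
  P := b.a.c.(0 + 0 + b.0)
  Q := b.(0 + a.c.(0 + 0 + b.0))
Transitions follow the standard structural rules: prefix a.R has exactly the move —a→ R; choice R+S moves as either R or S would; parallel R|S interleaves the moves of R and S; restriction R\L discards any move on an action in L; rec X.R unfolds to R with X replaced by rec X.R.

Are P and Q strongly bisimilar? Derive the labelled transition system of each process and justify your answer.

YES

LTS(P): 5 reachable states
  m0 = b.a.c.(0 + 0 + b.0) | =b=> m1
  m1 = a.c.(0 + 0 + b.0) | =a=> m2
  m2 = c.(0 + 0 + b.0) | =c=> m3
  m3 = 0 + 0 + b.0 | =b=> m4
  m4 = 0 | deadlocked
LTS(Q): 5 reachable states
  n0 = b.(0 + a.c.(0 + 0 + b.0)) | =b=> n1
  n1 = 0 + a.c.(0 + 0 + b.0) | =a=> n2
  n2 = c.(0 + 0 + b.0) | =c=> n3
  n3 = 0 + 0 + b.0 | =b=> n4
  n4 = 0 | deadlocked
Bisimilarity quotient blocks:
  B0 = {m0, n0}
  B1 = {m1, n1}
  B2 = {m2, n2}
  B3 = {m3, n3}
  B4 = {m4, n4}
m0 ∈ B0, n0 ∈ B0 → same block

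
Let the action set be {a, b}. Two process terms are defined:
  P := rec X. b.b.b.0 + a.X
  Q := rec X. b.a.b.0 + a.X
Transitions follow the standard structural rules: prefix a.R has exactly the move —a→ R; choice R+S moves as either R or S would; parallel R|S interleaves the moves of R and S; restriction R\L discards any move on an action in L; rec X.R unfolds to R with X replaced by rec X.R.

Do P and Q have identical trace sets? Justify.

NO — witness ⟨bb⟩

Reachable graph of P (4 states):
  s0 = rec X. b.b.b.0 + a.X :: -a-> s0, -b-> s1
  s1 = b.b.0 :: -b-> s2
  s2 = b.0 :: -b-> s3
  s3 = 0 :: (no moves)
Reachable graph of Q (4 states):
  t0 = rec X. b.a.b.0 + a.X :: -a-> t0, -b-> t1
  t1 = a.b.0 :: -a-> t2
  t2 = b.0 :: -b-> t3
  t3 = 0 :: (no moves)
Run σ = ⟨bb⟩ on P: start {s0}
  after b @ step 1: {s1}
  after b @ step 2: {s2}
  — P admits the full trace.
Run σ = ⟨bb⟩ on Q: start {t0}
  after b @ step 1: {t1}
  after b @ step 2: no successor for Q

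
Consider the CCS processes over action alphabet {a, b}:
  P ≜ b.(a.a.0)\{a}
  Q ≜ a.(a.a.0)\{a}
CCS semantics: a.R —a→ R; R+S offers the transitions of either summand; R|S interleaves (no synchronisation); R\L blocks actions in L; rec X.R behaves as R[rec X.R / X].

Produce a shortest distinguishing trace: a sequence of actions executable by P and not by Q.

b

LTS(P): 2 reachable states
  m0 = b.(a.a.0)\{a} ⊢ =b=> m1
  m1 = (a.a.0)\{a} ⊢ deadlocked
LTS(Q): 2 reachable states
  n0 = a.(a.a.0)\{a} ⊢ =a=> n1
  n1 = (a.a.0)\{a} ⊢ deadlocked
Executing b from P (initial set {m0}):
  [1] b ⇒ {m1}
  P completes σ.
Executing b from Q (initial set {n0}):
  [1] b ⇒ ∅  — Q cannot continue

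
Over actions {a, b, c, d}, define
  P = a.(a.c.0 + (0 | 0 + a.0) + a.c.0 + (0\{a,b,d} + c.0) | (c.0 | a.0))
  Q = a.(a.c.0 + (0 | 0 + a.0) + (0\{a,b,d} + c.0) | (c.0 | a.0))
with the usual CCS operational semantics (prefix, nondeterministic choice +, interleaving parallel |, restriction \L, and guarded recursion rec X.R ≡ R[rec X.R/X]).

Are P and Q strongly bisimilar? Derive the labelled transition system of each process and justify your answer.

LTS(P): 11 reachable states
  p0 = a.(a.c.0 + (0 | 0 + a.0) + a.c.0 + (0\{a,b,d} + c.0) | (c.0 | a.0)) ⊢ --a--▸ p1
  p1 = a.c.0 + (0 | 0 + a.0) + a.c.0 + (0\{a,b,d} + c.0) | (c.0 | a.0) ⊢ --a--▸ p2, --a--▸ p3, --a--▸ p4, --c--▸ p5, --c--▸ p6
  p2 = (0\{a,b,d} + c.0) | (c.0 | 0) ⊢ --c--▸ p7, --c--▸ p8
  p3 = 0 ⊢ ·
  p4 = c.0 ⊢ --c--▸ p3
  p5 = (0\{a,b,d} + c.0) | (0 | a.0) ⊢ --a--▸ p7, --c--▸ p9
  p6 = 0 | (c.0 | a.0) ⊢ --a--▸ p8, --c--▸ p9
  p7 = (0\{a,b,d} + c.0) | (0 | 0) ⊢ --c--▸ p10
  p8 = 0 | (c.0 | 0) ⊢ --c--▸ p10
  p9 = 0 | (0 | a.0) ⊢ --a--▸ p10
  p10 = 0 | (0 | 0) ⊢ ·
LTS(Q): 11 reachable states
  q0 = a.(a.c.0 + (0 | 0 + a.0) + (0\{a,b,d} + c.0) | (c.0 | a.0)) ⊢ --a--▸ q1
  q1 = a.c.0 + (0 | 0 + a.0) + (0\{a,b,d} + c.0) | (c.0 | a.0) ⊢ --a--▸ q2, --a--▸ q3, --a--▸ q4, --c--▸ q5, --c--▸ q6
  q2 = (0\{a,b,d} + c.0) | (c.0 | 0) ⊢ --c--▸ q7, --c--▸ q8
  q3 = 0 ⊢ ·
  q4 = c.0 ⊢ --c--▸ q3
  q5 = (0\{a,b,d} + c.0) | (0 | a.0) ⊢ --a--▸ q7, --c--▸ q9
  q6 = 0 | (c.0 | a.0) ⊢ --a--▸ q8, --c--▸ q9
  q7 = (0\{a,b,d} + c.0) | (0 | 0) ⊢ --c--▸ q10
  q8 = 0 | (c.0 | 0) ⊢ --c--▸ q10
  q9 = 0 | (0 | a.0) ⊢ --a--▸ q10
  q10 = 0 | (0 | 0) ⊢ ·
Coarsest stable partition (strong bisimilarity classes):
  B0 = {p0, q0}
  B1 = {p1, q1}
  B2 = {p10, p3, q10, q3}
  B3 = {p5, p6, q5, q6}
  B4 = {p4, p7, p8, q4, q7, q8}
  B5 = {p9, q9}
  B6 = {p2, q2}
p0 ∈ B0, q0 ∈ B0 → same block

YES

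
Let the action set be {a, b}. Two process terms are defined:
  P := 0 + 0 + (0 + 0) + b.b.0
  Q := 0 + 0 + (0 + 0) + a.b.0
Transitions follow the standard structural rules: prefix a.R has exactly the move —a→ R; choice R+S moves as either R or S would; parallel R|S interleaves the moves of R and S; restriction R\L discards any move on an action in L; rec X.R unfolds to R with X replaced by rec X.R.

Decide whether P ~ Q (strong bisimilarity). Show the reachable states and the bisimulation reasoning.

LTS(P): 3 reachable states
  u0 = 0 + 0 + (0 + 0) + b.b.0 ⊢ =b=> u1
  u1 = b.0 ⊢ =b=> u2
  u2 = 0 ⊢ ·
LTS(Q): 3 reachable states
  v0 = 0 + 0 + (0 + 0) + a.b.0 ⊢ =a=> v1
  v1 = b.0 ⊢ =b=> v2
  v2 = 0 ⊢ ·
Partition-refinement fixed point:
  B0 = {u0}
  B1 = {u1, v1}
  B2 = {u2, v2}
  B3 = {v0}
u0 ∈ B0, v0 ∈ B3 → different blocks

not bisimilar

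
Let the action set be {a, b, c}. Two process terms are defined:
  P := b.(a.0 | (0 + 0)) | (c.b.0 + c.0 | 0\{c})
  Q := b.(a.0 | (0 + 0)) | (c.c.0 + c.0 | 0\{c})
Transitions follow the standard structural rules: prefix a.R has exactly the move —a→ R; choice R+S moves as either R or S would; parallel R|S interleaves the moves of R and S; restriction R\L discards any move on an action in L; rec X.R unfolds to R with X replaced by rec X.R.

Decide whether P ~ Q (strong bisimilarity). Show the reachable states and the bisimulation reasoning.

Reachable graph of P (12 states):
  p0 = b.(a.0 | (0 + 0)) | (c.b.0 + c.0 | 0\{c}) ⊢ -b-> p1, -c-> p2, -c-> p3
  p1 = a.0 | (0 + 0) | (c.b.0 + c.0 | 0\{c}) ⊢ -a-> p4, -c-> p5, -c-> p6
  p2 = b.(a.0 | (0 + 0)) | (0 | 0\{c}) ⊢ -b-> p5
  p3 = b.(a.0 | (0 + 0)) | b.0 ⊢ -b-> p6, -b-> p7
  p4 = 0 | (0 + 0) | (c.b.0 + c.0 | 0\{c}) ⊢ -c-> p8, -c-> p9
  p5 = a.0 | (0 + 0) | (0 | 0\{c}) ⊢ -a-> p8
  p6 = a.0 | (0 + 0) | b.0 ⊢ -a-> p9, -b-> p10
  p7 = b.(a.0 | (0 + 0)) | 0 ⊢ -b-> p10
  p8 = 0 | (0 + 0) | (0 | 0\{c}) ⊢ stopped
  p9 = 0 | (0 + 0) | b.0 ⊢ -b-> p11
  p10 = a.0 | (0 + 0) | 0 ⊢ -a-> p11
  p11 = 0 | (0 + 0) | 0 ⊢ stopped
Reachable graph of Q (12 states):
  q0 = b.(a.0 | (0 + 0)) | (c.c.0 + c.0 | 0\{c}) ⊢ -b-> q1, -c-> q2, -c-> q3
  q1 = a.0 | (0 + 0) | (c.c.0 + c.0 | 0\{c}) ⊢ -a-> q4, -c-> q5, -c-> q6
  q2 = b.(a.0 | (0 + 0)) | (0 | 0\{c}) ⊢ -b-> q5
  q3 = b.(a.0 | (0 + 0)) | c.0 ⊢ -b-> q6, -c-> q7
  q4 = 0 | (0 + 0) | (c.c.0 + c.0 | 0\{c}) ⊢ -c-> q8, -c-> q9
  q5 = a.0 | (0 + 0) | (0 | 0\{c}) ⊢ -a-> q8
  q6 = a.0 | (0 + 0) | c.0 ⊢ -a-> q9, -c-> q10
  q7 = b.(a.0 | (0 + 0)) | 0 ⊢ -b-> q10
  q8 = 0 | (0 + 0) | (0 | 0\{c}) ⊢ stopped
  q9 = 0 | (0 + 0) | c.0 ⊢ -c-> q11
  q10 = a.0 | (0 + 0) | 0 ⊢ -a-> q11
  q11 = 0 | (0 + 0) | 0 ⊢ stopped
Bisimilarity quotient blocks:
  B0 = {p0}
  B1 = {p2, p7, q2, q7}
  B2 = {p10, p5, q10, q5}
  B3 = {p11, p8, q11, q8}
  B4 = {p3}
  B5 = {p6}
  B6 = {p9}
  B7 = {p1}
  B8 = {p4}
  B9 = {q0}
  B10 = {q1}
  B11 = {q4}
  B12 = {q9}
  B13 = {q6}
  B14 = {q3}
p0 ∈ B0, q0 ∈ B9 → different blocks

P ≁ Q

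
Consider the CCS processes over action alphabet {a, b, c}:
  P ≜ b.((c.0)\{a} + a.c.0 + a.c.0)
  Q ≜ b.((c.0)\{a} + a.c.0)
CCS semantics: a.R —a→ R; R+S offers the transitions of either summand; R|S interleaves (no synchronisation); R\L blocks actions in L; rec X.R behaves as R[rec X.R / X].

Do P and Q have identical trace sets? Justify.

Reachable graph of P (5 states):
  m0 = b.((c.0)\{a} + a.c.0 + a.c.0) has moves =b=> m1
  m1 = (c.0)\{a} + a.c.0 + a.c.0 has moves =a=> m2, =c=> m3
  m2 = c.0 has moves =c=> m4
  m3 = 0\{a} has moves stopped
  m4 = 0 has moves stopped
Reachable graph of Q (5 states):
  n0 = b.((c.0)\{a} + a.c.0) has moves =b=> n1
  n1 = (c.0)\{a} + a.c.0 has moves =a=> n2, =c=> n3
  n2 = c.0 has moves =c=> n4
  n3 = 0\{a} has moves stopped
  n4 = 0 has moves stopped
Partition-refinement fixed point:
  B0 = {m0, n0}
  B1 = {m1, n1}
  B2 = {m3, m4, n3, n4}
  B3 = {m2, n2}
m0 ∈ B0, n0 ∈ B0 → same block
Bisimilar ⇒ trace-equivalent.

traces(P) = traces(Q)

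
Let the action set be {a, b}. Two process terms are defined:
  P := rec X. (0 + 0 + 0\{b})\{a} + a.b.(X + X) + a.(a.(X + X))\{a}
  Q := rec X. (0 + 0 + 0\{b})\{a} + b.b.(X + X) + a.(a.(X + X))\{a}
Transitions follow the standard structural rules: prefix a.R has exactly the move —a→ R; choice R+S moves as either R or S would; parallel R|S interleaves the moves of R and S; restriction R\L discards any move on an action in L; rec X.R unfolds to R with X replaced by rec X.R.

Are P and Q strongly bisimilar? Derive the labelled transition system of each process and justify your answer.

not bisimilar

Reachable graph of P (4 states):
  p0 = rec X. (0 + 0 + 0\{b})\{a} + a.b.(X + X) + a.(a.(X + X))\{a} | ··a··> p1, ··a··> p2
  p1 = (a.((rec X. (0 + 0 + 0\{b})\{a} + a.b.(X + X) + a.(a.(X + X))\{a}) + (rec X. (0 + 0 + 0\{b})\{a} + a.b.(X + X) + a.(a.(X + X))\{a})))\{a} | (no moves)
  p2 = b.((rec X. (0 + 0 + 0\{b})\{a} + a.b.(X + X) + a.(a.(X + X))\{a}) + (rec X. (0 + 0 + 0\{b})\{a} + a.b.(X + X) + a.(a.(X + X))\{a})) | ··b··> p3
  p3 = (rec X. (0 + 0 + 0\{b})\{a} + a.b.(X + X) + a.(a.(X + X))\{a}) + (rec X. (0 + 0 + 0\{b})\{a} + a.b.(X + X) + a.(a.(X + X))\{a}) | ··a··> p1, ··a··> p2
Reachable graph of Q (4 states):
  q0 = rec X. (0 + 0 + 0\{b})\{a} + b.b.(X + X) + a.(a.(X + X))\{a} | ··a··> q1, ··b··> q2
  q1 = (a.((rec X. (0 + 0 + 0\{b})\{a} + b.b.(X + X) + a.(a.(X + X))\{a}) + (rec X. (0 + 0 + 0\{b})\{a} + b.b.(X + X) + a.(a.(X + X))\{a})))\{a} | (no moves)
  q2 = b.((rec X. (0 + 0 + 0\{b})\{a} + b.b.(X + X) + a.(a.(X + X))\{a}) + (rec X. (0 + 0 + 0\{b})\{a} + b.b.(X + X) + a.(a.(X + X))\{a})) | ··b··> q3
  q3 = (rec X. (0 + 0 + 0\{b})\{a} + b.b.(X + X) + a.(a.(X + X))\{a}) + (rec X. (0 + 0 + 0\{b})\{a} + b.b.(X + X) + a.(a.(X + X))\{a}) | ··a··> q1, ··b··> q2
Bisimilarity quotient blocks:
  B0 = {p0, p3}
  B1 = {p1, q1}
  B2 = {p2}
  B3 = {q0, q3}
  B4 = {q2}
p0 ∈ B0, q0 ∈ B3 → different blocks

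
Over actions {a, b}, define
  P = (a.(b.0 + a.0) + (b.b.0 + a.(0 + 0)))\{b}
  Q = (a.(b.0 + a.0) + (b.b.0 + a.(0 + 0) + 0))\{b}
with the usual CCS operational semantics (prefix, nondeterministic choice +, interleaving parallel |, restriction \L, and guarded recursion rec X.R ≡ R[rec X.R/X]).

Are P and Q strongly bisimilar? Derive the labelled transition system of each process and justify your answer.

P's transition system — 4 states:
  m0 = (a.(b.0 + a.0) + (b.b.0 + a.(0 + 0)))\{b} → —a→ m1, —a→ m2
  m1 = (0 + 0)\{b} → (no moves)
  m2 = (b.0 + a.0)\{b} → —a→ m3
  m3 = 0\{b} → (no moves)
Q's transition system — 4 states:
  n0 = (a.(b.0 + a.0) + (b.b.0 + a.(0 + 0) + 0))\{b} → —a→ n1, —a→ n2
  n1 = (0 + 0)\{b} → (no moves)
  n2 = (b.0 + a.0)\{b} → —a→ n3
  n3 = 0\{b} → (no moves)
Partition-refinement fixed point:
  B0 = {m0, n0}
  B1 = {m2, n2}
  B2 = {m1, m3, n1, n3}
m0 ∈ B0, n0 ∈ B0 → same block

bisimilar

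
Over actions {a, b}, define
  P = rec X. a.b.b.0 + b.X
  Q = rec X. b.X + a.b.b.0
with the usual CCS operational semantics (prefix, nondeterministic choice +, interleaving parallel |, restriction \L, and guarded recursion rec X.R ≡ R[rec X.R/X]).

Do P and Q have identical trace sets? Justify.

Reachable graph of P (4 states):
  p0 = rec X. a.b.b.0 + b.X has moves -a-> p1, -b-> p0
  p1 = b.b.0 has moves -b-> p2
  p2 = b.0 has moves -b-> p3
  p3 = 0 has moves stopped
Reachable graph of Q (4 states):
  q0 = rec X. b.X + a.b.b.0 has moves -a-> q1, -b-> q0
  q1 = b.b.0 has moves -b-> q2
  q2 = b.0 has moves -b-> q3
  q3 = 0 has moves stopped
Bisimilarity quotient blocks:
  B0 = {p0, q0}
  B1 = {p1, q1}
  B2 = {p2, q2}
  B3 = {p3, q3}
p0 ∈ B0, q0 ∈ B0 → same block
Bisimilar ⇒ trace-equivalent.

YES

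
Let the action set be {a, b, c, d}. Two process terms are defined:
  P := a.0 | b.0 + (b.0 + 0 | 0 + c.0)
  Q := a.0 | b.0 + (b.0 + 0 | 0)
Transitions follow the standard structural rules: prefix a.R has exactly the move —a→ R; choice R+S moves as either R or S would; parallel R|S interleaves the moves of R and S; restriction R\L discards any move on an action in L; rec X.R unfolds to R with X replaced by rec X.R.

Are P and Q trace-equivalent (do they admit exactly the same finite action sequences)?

LTS(P): 5 reachable states
  m0 = a.0 | b.0 + (b.0 + 0 | 0 + c.0) ⊢ ··a··> m1, ··b··> m2, ··b··> m3, ··c··> m2
  m1 = 0 | b.0 ⊢ ··b··> m4
  m2 = 0 ⊢ deadlocked
  m3 = a.0 | 0 ⊢ ··a··> m4
  m4 = 0 | 0 ⊢ deadlocked
LTS(Q): 5 reachable states
  n0 = a.0 | b.0 + (b.0 + 0 | 0) ⊢ ··a··> n1, ··b··> n2, ··b··> n3
  n1 = 0 | b.0 ⊢ ··b··> n4
  n2 = 0 ⊢ deadlocked
  n3 = a.0 | 0 ⊢ ··a··> n4
  n4 = 0 | 0 ⊢ deadlocked
Run σ = ⟨c⟩ on P: start {m0}
  after c @ step 1: {m2}
  — P admits the full trace.
Run σ = ⟨c⟩ on Q: start {n0}
  after c @ step 1: ∅  — Q cannot continue

NO — witness ⟨c⟩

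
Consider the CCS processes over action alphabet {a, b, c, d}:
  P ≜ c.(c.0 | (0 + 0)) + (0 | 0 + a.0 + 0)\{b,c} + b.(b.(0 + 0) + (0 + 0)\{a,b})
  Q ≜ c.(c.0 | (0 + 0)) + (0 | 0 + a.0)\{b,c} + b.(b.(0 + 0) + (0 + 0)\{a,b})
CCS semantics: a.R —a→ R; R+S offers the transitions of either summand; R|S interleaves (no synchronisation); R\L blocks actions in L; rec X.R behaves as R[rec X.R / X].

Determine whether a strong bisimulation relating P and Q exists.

bisimilar

P's transition system — 6 states:
  m0 = c.(c.0 | (0 + 0)) + (0 | 0 + a.0 + 0)\{b,c} + b.(b.(0 + 0) + (0 + 0)\{a,b}) → --a--▸ m1, --b--▸ m2, --c--▸ m3
  m1 = 0\{b,c} → stopped
  m2 = b.(0 + 0) + (0 + 0)\{a,b} → --b--▸ m4
  m3 = c.0 | (0 + 0) → --c--▸ m5
  m4 = 0 + 0 → stopped
  m5 = 0 | (0 + 0) → stopped
Q's transition system — 6 states:
  n0 = c.(c.0 | (0 + 0)) + (0 | 0 + a.0)\{b,c} + b.(b.(0 + 0) + (0 + 0)\{a,b}) → --a--▸ n1, --b--▸ n2, --c--▸ n3
  n1 = 0\{b,c} → stopped
  n2 = b.(0 + 0) + (0 + 0)\{a,b} → --b--▸ n4
  n3 = c.0 | (0 + 0) → --c--▸ n5
  n4 = 0 + 0 → stopped
  n5 = 0 | (0 + 0) → stopped
Coarsest stable partition (strong bisimilarity classes):
  B0 = {m0, n0}
  B1 = {m3, n3}
  B2 = {m1, m4, m5, n1, n4, n5}
  B3 = {m2, n2}
m0 ∈ B0, n0 ∈ B0 → same block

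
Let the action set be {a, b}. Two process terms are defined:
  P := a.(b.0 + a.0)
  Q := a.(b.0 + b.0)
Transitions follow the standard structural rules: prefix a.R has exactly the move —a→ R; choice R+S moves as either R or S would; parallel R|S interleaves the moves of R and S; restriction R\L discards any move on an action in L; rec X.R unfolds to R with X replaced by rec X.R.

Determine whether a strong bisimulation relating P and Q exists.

NO

LTS(P): 3 reachable states
  p0 = a.(b.0 + a.0) has moves =a=> p1
  p1 = b.0 + a.0 has moves =a=> p2, =b=> p2
  p2 = 0 has moves (no moves)
LTS(Q): 3 reachable states
  q0 = a.(b.0 + b.0) has moves =a=> q1
  q1 = b.0 + b.0 has moves =b=> q2
  q2 = 0 has moves (no moves)
Coarsest stable partition (strong bisimilarity classes):
  B0 = {p0}
  B1 = {p1}
  B2 = {p2, q2}
  B3 = {q0}
  B4 = {q1}
p0 ∈ B0, q0 ∈ B3 → different blocks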